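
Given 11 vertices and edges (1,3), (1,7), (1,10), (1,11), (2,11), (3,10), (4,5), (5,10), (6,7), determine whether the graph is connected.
No, it has 3 components: {1, 2, 3, 4, 5, 6, 7, 10, 11}, {8}, {9}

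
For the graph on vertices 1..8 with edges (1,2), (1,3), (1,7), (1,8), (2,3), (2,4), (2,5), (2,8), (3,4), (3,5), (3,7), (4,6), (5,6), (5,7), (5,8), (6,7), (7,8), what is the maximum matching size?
4 (matching: (1,3), (2,4), (5,8), (6,7); upper bound floor(n/2) = floor(8/2) = 4)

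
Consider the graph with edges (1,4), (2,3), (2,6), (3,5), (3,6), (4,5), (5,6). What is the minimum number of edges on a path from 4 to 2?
3 (path: 4 -> 5 -> 6 -> 2, 3 edges)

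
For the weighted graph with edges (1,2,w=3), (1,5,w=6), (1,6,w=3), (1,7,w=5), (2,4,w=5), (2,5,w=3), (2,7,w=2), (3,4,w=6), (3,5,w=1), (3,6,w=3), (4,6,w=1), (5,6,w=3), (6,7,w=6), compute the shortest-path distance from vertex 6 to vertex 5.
3 (path: 6 -> 5; weights 3 = 3)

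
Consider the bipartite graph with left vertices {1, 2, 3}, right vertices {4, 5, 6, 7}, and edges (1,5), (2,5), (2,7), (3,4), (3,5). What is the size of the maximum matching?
3 (matching: (1,5), (2,7), (3,4); upper bound min(|L|,|R|) = min(3,4) = 3)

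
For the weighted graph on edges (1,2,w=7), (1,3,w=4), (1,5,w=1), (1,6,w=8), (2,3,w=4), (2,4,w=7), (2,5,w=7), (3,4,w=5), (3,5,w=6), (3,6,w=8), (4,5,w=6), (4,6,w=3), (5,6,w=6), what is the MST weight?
17 (MST edges: (1,3,w=4), (1,5,w=1), (2,3,w=4), (3,4,w=5), (4,6,w=3); sum of weights 4 + 1 + 4 + 5 + 3 = 17)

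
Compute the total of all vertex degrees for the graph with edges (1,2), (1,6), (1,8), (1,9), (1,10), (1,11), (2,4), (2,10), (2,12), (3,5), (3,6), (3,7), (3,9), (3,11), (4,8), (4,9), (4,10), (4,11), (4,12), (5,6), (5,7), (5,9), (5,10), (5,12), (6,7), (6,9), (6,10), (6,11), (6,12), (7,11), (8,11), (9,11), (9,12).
66 (handshake: sum of degrees = 2|E| = 2 x 33 = 66)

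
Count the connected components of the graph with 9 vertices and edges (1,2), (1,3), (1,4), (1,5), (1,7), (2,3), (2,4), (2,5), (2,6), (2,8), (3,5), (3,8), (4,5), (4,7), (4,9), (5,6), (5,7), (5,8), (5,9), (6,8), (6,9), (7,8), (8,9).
1 (components: {1, 2, 3, 4, 5, 6, 7, 8, 9})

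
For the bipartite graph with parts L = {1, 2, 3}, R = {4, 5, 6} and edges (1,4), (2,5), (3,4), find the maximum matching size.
2 (matching: (1,4), (2,5); upper bound min(|L|,|R|) = min(3,3) = 3)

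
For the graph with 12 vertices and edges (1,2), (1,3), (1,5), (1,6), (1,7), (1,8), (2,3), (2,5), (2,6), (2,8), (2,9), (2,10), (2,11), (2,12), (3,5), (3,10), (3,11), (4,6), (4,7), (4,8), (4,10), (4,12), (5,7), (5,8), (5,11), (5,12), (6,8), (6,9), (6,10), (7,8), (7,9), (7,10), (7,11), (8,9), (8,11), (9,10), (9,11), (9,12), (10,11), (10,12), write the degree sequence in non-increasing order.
[9, 8, 8, 7, 7, 7, 7, 6, 6, 5, 5, 5] (degrees: deg(1)=6, deg(2)=9, deg(3)=5, deg(4)=5, deg(5)=7, deg(6)=6, deg(7)=7, deg(8)=8, deg(9)=7, deg(10)=8, deg(11)=7, deg(12)=5)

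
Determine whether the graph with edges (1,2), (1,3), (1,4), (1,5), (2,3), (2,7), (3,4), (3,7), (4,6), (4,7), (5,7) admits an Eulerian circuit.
No (2 vertices have odd degree: {2, 6}; Eulerian circuit requires 0)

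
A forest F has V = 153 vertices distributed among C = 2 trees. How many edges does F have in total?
151 (Each of the 2 component trees on V_i vertices has V_i - 1 edges; summing gives V - C = 153 - 2 = 151)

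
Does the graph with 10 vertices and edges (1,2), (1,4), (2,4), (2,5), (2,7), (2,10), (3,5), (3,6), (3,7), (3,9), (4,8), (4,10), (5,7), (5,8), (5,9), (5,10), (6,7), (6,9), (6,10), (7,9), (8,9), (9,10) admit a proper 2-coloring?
No (odd cycle of length 3: 2 -> 1 -> 4 -> 2)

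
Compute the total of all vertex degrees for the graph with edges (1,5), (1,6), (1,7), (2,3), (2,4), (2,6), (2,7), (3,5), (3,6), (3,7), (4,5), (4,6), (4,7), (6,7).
28 (handshake: sum of degrees = 2|E| = 2 x 14 = 28)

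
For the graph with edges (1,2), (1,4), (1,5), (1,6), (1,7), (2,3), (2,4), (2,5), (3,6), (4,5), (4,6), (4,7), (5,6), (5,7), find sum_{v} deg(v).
28 (handshake: sum of degrees = 2|E| = 2 x 14 = 28)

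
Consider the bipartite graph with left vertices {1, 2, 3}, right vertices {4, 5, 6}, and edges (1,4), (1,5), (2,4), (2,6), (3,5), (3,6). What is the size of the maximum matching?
3 (matching: (1,5), (2,4), (3,6); upper bound min(|L|,|R|) = min(3,3) = 3)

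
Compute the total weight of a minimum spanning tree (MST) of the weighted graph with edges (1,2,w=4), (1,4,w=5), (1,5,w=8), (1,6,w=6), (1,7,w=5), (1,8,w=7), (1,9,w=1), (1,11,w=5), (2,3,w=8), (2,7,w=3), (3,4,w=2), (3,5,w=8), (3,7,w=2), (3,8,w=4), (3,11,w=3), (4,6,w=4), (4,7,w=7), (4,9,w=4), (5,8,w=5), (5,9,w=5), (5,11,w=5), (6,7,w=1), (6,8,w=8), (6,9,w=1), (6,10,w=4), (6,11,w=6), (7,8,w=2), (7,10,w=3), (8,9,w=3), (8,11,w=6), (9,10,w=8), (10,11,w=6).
23 (MST edges: (1,9,w=1), (2,7,w=3), (3,4,w=2), (3,7,w=2), (3,11,w=3), (5,8,w=5), (6,7,w=1), (6,9,w=1), (7,8,w=2), (7,10,w=3); sum of weights 1 + 3 + 2 + 2 + 3 + 5 + 1 + 1 + 2 + 3 = 23)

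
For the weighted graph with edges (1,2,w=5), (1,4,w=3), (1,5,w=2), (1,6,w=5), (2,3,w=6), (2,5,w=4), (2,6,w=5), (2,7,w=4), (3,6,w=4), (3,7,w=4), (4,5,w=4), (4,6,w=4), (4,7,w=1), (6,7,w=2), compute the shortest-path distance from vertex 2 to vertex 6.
5 (path: 2 -> 6; weights 5 = 5)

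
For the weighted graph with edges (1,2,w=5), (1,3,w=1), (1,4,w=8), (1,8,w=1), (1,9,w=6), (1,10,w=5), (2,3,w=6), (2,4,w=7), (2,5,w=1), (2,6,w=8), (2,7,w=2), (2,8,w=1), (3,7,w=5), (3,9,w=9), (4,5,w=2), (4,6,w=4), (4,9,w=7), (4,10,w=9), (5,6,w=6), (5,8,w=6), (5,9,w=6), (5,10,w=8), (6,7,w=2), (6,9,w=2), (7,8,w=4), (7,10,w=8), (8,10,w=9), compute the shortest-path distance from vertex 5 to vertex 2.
1 (path: 5 -> 2; weights 1 = 1)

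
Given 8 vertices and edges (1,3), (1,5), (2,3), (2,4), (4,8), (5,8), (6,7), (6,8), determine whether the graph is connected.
Yes (BFS from 1 visits [1, 3, 5, 2, 8, 4, 6, 7] — all 8 vertices reached)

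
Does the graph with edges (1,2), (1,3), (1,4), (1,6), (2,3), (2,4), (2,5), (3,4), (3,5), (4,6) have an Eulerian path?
Yes — and in fact it has an Eulerian circuit (the graph is connected and all 6 vertices have even degree)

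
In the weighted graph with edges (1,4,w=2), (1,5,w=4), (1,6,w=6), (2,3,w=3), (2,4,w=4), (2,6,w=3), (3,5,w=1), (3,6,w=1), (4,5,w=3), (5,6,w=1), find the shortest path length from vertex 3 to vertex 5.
1 (path: 3 -> 5; weights 1 = 1)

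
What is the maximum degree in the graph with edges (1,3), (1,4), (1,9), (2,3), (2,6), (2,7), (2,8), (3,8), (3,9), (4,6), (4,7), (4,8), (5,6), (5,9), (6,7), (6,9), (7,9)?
5 (attained at vertices 6, 9)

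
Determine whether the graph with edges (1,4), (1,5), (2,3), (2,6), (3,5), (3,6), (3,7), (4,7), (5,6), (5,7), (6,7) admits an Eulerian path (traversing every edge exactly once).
Yes — and in fact it has an Eulerian circuit (the graph is connected and all 7 vertices have even degree)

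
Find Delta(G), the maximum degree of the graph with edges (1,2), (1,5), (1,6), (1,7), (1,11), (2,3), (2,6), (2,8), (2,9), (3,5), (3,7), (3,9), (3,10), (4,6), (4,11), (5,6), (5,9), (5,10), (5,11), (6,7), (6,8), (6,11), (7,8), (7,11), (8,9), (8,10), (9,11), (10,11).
7 (attained at vertices 6, 11)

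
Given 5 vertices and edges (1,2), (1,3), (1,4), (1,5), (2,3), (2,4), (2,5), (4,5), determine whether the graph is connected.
Yes (BFS from 1 visits [1, 2, 3, 4, 5] — all 5 vertices reached)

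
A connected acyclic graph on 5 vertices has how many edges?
4 (A tree on V vertices has V - 1 edges, so 5 - 1 = 4)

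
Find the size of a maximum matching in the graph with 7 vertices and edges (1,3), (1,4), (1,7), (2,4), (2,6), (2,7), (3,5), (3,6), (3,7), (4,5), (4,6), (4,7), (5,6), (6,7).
3 (matching: (1,3), (4,7), (5,6); upper bound floor(n/2) = floor(7/2) = 3)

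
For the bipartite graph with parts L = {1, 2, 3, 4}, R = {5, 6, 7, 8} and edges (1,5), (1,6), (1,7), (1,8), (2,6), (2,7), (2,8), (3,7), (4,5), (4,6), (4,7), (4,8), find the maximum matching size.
4 (matching: (1,8), (2,6), (3,7), (4,5); upper bound min(|L|,|R|) = min(4,4) = 4)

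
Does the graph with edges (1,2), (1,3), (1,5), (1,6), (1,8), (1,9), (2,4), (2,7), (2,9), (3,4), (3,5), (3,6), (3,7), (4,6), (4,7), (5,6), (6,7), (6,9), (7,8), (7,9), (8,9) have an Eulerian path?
No (4 vertices have odd degree: {3, 5, 8, 9}; Eulerian path requires 0 or 2)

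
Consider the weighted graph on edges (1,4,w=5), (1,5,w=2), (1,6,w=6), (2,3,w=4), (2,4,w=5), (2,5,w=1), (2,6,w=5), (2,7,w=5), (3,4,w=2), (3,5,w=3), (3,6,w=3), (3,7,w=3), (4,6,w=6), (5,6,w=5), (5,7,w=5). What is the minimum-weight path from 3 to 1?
5 (path: 3 -> 5 -> 1; weights 3 + 2 = 5)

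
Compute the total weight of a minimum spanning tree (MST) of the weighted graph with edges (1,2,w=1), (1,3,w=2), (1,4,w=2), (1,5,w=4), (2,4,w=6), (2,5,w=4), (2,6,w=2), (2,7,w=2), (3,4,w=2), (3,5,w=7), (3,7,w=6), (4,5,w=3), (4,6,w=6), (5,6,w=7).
12 (MST edges: (1,2,w=1), (1,3,w=2), (1,4,w=2), (2,6,w=2), (2,7,w=2), (4,5,w=3); sum of weights 1 + 2 + 2 + 2 + 2 + 3 = 12)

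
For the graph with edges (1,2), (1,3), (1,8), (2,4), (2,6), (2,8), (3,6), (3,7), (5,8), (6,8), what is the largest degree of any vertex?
4 (attained at vertices 2, 8)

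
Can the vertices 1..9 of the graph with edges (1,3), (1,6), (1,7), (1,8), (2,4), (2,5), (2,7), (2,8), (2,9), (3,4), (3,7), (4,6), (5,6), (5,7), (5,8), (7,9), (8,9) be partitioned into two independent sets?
No (odd cycle of length 3: 7 -> 1 -> 3 -> 7)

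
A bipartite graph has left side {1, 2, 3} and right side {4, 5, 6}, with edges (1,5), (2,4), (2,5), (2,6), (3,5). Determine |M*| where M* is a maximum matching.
2 (matching: (1,5), (2,6); upper bound min(|L|,|R|) = min(3,3) = 3)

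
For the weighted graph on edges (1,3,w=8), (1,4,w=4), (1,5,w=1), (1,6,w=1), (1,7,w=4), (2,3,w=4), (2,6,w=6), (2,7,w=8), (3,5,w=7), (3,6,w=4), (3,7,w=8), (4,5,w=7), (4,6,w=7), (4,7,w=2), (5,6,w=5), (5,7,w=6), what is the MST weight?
16 (MST edges: (1,4,w=4), (1,5,w=1), (1,6,w=1), (2,3,w=4), (3,6,w=4), (4,7,w=2); sum of weights 4 + 1 + 1 + 4 + 4 + 2 = 16)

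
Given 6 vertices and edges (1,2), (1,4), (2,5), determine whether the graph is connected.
No, it has 3 components: {1, 2, 4, 5}, {3}, {6}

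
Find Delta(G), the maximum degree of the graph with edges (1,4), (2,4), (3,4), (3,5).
3 (attained at vertex 4)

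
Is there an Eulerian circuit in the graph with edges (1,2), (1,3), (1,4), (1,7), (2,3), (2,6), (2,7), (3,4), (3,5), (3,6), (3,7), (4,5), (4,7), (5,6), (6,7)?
No (2 vertices have odd degree: {5, 7}; Eulerian circuit requires 0)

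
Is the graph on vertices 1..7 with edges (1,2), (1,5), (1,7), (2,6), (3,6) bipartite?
Yes. Partition: {1, 4, 6}, {2, 3, 5, 7}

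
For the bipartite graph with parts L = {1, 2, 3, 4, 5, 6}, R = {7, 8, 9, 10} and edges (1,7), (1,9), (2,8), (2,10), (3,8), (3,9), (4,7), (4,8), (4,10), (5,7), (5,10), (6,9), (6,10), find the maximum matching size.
4 (matching: (1,9), (2,10), (3,8), (4,7); upper bound min(|L|,|R|) = min(6,4) = 4)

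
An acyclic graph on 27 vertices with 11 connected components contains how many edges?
16 (Each of the 11 component trees on V_i vertices has V_i - 1 edges; summing gives V - C = 27 - 11 = 16)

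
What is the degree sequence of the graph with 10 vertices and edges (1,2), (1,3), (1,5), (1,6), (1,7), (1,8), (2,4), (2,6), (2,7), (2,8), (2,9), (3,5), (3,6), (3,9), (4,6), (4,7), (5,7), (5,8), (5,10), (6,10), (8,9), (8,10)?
[6, 6, 5, 5, 5, 4, 4, 3, 3, 3] (degrees: deg(1)=6, deg(2)=6, deg(3)=4, deg(4)=3, deg(5)=5, deg(6)=5, deg(7)=4, deg(8)=5, deg(9)=3, deg(10)=3)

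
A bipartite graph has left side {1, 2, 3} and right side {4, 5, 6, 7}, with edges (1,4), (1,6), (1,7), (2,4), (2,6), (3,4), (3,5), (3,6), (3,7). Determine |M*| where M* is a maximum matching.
3 (matching: (1,7), (2,6), (3,5); upper bound min(|L|,|R|) = min(3,4) = 3)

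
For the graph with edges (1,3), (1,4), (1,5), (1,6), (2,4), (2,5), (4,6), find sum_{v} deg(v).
14 (handshake: sum of degrees = 2|E| = 2 x 7 = 14)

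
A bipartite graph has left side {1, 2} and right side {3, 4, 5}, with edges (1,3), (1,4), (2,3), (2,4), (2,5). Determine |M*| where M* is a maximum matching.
2 (matching: (1,4), (2,5); upper bound min(|L|,|R|) = min(2,3) = 2)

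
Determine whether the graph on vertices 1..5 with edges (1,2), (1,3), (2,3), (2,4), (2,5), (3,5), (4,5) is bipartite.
No (odd cycle of length 3: 2 -> 1 -> 3 -> 2)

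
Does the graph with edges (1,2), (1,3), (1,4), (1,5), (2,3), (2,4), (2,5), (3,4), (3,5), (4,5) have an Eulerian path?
Yes — and in fact it has an Eulerian circuit (the graph is connected and all 5 vertices have even degree)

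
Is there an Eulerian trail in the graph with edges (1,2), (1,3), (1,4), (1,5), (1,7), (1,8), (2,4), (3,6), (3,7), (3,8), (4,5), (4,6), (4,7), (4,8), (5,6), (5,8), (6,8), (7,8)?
Yes — and in fact it has an Eulerian circuit (the graph is connected and all 8 vertices have even degree)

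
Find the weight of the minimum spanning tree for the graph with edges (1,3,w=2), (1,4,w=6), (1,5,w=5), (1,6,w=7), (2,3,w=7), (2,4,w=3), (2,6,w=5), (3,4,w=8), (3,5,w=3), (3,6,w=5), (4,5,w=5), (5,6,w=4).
17 (MST edges: (1,3,w=2), (2,4,w=3), (2,6,w=5), (3,5,w=3), (5,6,w=4); sum of weights 2 + 3 + 5 + 3 + 4 = 17)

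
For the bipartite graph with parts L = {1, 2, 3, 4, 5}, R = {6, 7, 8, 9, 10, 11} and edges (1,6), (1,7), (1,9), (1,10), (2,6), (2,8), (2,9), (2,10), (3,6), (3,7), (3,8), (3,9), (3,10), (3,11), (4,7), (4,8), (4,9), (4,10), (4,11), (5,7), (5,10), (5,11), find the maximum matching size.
5 (matching: (1,10), (2,9), (3,11), (4,8), (5,7); upper bound min(|L|,|R|) = min(5,6) = 5)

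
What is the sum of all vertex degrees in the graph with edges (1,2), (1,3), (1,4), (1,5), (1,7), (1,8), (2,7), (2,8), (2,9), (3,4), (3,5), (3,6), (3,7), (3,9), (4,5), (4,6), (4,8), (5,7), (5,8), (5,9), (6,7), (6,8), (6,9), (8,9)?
48 (handshake: sum of degrees = 2|E| = 2 x 24 = 48)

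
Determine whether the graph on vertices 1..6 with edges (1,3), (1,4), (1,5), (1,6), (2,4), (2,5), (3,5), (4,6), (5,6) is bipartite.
No (odd cycle of length 3: 4 -> 1 -> 6 -> 4)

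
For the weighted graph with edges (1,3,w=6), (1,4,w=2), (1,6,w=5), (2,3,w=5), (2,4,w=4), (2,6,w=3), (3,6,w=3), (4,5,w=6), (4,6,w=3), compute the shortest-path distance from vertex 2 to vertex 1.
6 (path: 2 -> 4 -> 1; weights 4 + 2 = 6)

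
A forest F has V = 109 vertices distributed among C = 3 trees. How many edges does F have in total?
106 (Each of the 3 component trees on V_i vertices has V_i - 1 edges; summing gives V - C = 109 - 3 = 106)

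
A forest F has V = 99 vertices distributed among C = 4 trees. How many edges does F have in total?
95 (Each of the 4 component trees on V_i vertices has V_i - 1 edges; summing gives V - C = 99 - 4 = 95)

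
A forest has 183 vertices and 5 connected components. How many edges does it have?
178 (Each of the 5 component trees on V_i vertices has V_i - 1 edges; summing gives V - C = 183 - 5 = 178)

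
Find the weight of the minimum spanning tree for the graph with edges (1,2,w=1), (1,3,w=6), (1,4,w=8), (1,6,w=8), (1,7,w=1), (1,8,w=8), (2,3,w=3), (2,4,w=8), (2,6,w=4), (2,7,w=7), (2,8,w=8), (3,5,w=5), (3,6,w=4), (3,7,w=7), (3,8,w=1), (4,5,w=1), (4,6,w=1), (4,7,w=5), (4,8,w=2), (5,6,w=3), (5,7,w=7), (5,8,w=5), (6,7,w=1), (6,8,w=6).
8 (MST edges: (1,2,w=1), (1,7,w=1), (3,8,w=1), (4,5,w=1), (4,6,w=1), (4,8,w=2), (6,7,w=1); sum of weights 1 + 1 + 1 + 1 + 1 + 2 + 1 = 8)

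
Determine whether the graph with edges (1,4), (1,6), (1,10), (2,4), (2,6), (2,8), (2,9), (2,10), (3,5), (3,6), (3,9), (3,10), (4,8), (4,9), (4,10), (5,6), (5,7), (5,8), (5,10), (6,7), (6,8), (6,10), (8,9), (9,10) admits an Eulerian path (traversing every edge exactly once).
No (8 vertices have odd degree: {1, 2, 4, 5, 6, 8, 9, 10}; Eulerian path requires 0 or 2)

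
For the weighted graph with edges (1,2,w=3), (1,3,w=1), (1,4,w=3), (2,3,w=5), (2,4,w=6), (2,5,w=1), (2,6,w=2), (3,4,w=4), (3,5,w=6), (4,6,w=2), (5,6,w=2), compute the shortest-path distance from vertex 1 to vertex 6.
5 (path: 1 -> 2 -> 6; weights 3 + 2 = 5)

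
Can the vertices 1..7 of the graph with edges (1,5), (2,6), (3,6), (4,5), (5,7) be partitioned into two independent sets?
Yes. Partition: {1, 2, 3, 4, 7}, {5, 6}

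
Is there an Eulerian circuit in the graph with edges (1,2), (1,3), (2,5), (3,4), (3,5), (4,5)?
No (2 vertices have odd degree: {3, 5}; Eulerian circuit requires 0)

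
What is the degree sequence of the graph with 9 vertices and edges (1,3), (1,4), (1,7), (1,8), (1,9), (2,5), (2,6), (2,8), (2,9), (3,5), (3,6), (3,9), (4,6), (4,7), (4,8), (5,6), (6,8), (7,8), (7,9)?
[5, 5, 5, 4, 4, 4, 4, 4, 3] (degrees: deg(1)=5, deg(2)=4, deg(3)=4, deg(4)=4, deg(5)=3, deg(6)=5, deg(7)=4, deg(8)=5, deg(9)=4)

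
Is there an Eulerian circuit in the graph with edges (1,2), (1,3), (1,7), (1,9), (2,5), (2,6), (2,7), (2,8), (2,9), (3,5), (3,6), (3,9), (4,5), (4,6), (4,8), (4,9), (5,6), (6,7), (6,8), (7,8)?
Yes (the graph is connected and all 9 vertices have even degree)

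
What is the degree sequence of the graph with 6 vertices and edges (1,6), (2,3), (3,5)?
[2, 1, 1, 1, 1, 0] (degrees: deg(1)=1, deg(2)=1, deg(3)=2, deg(4)=0, deg(5)=1, deg(6)=1)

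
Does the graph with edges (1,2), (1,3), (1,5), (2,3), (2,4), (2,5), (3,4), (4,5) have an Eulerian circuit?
No (4 vertices have odd degree: {1, 3, 4, 5}; Eulerian circuit requires 0)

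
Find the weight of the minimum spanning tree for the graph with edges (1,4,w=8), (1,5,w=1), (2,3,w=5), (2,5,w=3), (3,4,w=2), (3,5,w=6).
11 (MST edges: (1,5,w=1), (2,3,w=5), (2,5,w=3), (3,4,w=2); sum of weights 1 + 5 + 3 + 2 = 11)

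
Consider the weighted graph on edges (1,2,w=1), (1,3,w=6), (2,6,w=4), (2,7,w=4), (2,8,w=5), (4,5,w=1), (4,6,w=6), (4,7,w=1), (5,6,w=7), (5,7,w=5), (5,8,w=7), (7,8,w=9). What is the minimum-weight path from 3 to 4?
12 (path: 3 -> 1 -> 2 -> 7 -> 4; weights 6 + 1 + 4 + 1 = 12)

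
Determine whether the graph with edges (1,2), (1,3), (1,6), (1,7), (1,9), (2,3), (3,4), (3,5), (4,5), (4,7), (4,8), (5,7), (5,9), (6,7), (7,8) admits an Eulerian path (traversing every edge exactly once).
Yes (the graph is connected and exactly 2 vertices have odd degree: {1, 7}; any Eulerian path must start and end at those)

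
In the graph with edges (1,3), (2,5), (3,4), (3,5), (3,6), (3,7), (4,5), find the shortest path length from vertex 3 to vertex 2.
2 (path: 3 -> 5 -> 2, 2 edges)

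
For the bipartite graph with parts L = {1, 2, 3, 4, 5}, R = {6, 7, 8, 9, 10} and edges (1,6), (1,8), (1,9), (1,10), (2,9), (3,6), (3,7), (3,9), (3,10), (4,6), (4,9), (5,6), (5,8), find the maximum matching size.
5 (matching: (1,10), (2,9), (3,7), (4,6), (5,8); upper bound min(|L|,|R|) = min(5,5) = 5)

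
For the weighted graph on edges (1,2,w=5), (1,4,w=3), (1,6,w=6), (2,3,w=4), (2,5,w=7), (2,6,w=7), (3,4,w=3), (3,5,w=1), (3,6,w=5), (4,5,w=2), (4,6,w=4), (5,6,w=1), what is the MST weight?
11 (MST edges: (1,4,w=3), (2,3,w=4), (3,5,w=1), (4,5,w=2), (5,6,w=1); sum of weights 3 + 4 + 1 + 2 + 1 = 11)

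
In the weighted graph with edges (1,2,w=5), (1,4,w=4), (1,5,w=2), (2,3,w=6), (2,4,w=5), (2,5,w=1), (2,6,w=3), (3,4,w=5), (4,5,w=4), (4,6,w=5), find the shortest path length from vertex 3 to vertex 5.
7 (path: 3 -> 2 -> 5; weights 6 + 1 = 7)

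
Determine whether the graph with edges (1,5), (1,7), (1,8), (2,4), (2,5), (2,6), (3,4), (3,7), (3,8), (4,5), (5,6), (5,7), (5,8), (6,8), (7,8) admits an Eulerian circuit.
No (6 vertices have odd degree: {1, 2, 3, 4, 6, 8}; Eulerian circuit requires 0)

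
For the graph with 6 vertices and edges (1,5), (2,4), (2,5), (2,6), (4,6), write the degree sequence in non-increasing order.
[3, 2, 2, 2, 1, 0] (degrees: deg(1)=1, deg(2)=3, deg(3)=0, deg(4)=2, deg(5)=2, deg(6)=2)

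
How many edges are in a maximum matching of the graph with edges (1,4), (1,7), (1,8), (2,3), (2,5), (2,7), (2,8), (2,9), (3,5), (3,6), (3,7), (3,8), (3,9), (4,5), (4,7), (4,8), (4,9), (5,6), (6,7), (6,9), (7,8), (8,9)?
4 (matching: (1,8), (2,7), (3,6), (4,9); upper bound floor(n/2) = floor(9/2) = 4)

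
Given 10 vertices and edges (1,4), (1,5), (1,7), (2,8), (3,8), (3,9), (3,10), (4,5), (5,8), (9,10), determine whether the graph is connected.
No, it has 2 components: {1, 2, 3, 4, 5, 7, 8, 9, 10}, {6}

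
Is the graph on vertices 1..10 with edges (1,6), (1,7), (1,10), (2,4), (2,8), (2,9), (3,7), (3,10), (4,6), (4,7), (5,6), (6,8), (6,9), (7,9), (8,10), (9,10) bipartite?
Yes. Partition: {1, 3, 4, 5, 8, 9}, {2, 6, 7, 10}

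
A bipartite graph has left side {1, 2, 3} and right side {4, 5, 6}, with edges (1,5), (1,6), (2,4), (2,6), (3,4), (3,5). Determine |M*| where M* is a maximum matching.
3 (matching: (1,6), (2,4), (3,5); upper bound min(|L|,|R|) = min(3,3) = 3)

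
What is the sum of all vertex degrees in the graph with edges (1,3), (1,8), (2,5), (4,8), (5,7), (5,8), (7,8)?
14 (handshake: sum of degrees = 2|E| = 2 x 7 = 14)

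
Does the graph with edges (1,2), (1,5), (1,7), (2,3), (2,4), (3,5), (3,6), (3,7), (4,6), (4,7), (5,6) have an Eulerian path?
No (6 vertices have odd degree: {1, 2, 4, 5, 6, 7}; Eulerian path requires 0 or 2)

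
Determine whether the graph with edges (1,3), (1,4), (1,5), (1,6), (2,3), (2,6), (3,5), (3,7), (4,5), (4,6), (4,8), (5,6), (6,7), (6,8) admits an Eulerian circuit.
Yes (the graph is connected and all 8 vertices have even degree)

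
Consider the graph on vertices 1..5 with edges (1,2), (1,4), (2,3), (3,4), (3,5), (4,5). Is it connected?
Yes (BFS from 1 visits [1, 2, 4, 3, 5] — all 5 vertices reached)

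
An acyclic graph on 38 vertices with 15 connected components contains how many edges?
23 (Each of the 15 component trees on V_i vertices has V_i - 1 edges; summing gives V - C = 38 - 15 = 23)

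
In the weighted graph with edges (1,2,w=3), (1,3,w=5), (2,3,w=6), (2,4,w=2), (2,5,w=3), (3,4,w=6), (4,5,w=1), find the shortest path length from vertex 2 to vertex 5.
3 (path: 2 -> 5; weights 3 = 3)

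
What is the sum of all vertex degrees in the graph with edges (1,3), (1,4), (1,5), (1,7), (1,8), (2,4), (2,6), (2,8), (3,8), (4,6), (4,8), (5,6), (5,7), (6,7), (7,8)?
30 (handshake: sum of degrees = 2|E| = 2 x 15 = 30)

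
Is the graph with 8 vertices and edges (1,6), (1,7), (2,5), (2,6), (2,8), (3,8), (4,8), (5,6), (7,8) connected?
Yes (BFS from 1 visits [1, 6, 7, 2, 5, 8, 3, 4] — all 8 vertices reached)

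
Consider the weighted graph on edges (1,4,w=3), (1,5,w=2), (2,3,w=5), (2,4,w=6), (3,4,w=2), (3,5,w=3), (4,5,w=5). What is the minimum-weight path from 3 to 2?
5 (path: 3 -> 2; weights 5 = 5)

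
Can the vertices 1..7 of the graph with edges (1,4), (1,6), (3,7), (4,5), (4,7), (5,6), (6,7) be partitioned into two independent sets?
Yes. Partition: {1, 2, 5, 7}, {3, 4, 6}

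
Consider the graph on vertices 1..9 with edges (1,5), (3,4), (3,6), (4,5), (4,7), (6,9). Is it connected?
No, it has 3 components: {1, 3, 4, 5, 6, 7, 9}, {2}, {8}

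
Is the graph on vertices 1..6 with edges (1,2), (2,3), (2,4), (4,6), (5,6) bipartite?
Yes. Partition: {1, 3, 4, 5}, {2, 6}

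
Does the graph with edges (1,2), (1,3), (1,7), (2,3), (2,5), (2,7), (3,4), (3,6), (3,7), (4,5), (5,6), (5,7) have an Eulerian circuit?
No (2 vertices have odd degree: {1, 3}; Eulerian circuit requires 0)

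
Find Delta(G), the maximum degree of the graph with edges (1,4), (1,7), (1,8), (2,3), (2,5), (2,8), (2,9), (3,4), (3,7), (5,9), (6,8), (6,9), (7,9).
4 (attained at vertices 2, 9)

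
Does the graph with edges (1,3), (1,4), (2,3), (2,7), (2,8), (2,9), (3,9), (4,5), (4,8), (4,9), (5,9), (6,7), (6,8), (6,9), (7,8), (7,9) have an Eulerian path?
Yes (the graph is connected and exactly 2 vertices have odd degree: {3, 6}; any Eulerian path must start and end at those)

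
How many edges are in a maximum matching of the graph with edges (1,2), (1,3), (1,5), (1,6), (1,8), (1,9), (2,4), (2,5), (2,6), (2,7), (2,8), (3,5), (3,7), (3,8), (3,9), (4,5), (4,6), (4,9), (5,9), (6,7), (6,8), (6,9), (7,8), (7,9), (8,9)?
4 (matching: (1,5), (3,8), (4,6), (7,9); upper bound floor(n/2) = floor(9/2) = 4)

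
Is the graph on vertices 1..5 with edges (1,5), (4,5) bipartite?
Yes. Partition: {1, 2, 3, 4}, {5}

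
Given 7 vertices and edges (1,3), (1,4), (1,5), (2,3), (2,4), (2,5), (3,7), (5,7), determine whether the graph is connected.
No, it has 2 components: {1, 2, 3, 4, 5, 7}, {6}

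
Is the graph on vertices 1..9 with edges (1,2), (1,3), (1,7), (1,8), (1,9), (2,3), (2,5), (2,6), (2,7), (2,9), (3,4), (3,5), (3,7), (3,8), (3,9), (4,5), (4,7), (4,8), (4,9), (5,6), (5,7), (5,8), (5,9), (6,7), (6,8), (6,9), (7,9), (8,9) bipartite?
No (odd cycle of length 3: 3 -> 1 -> 7 -> 3)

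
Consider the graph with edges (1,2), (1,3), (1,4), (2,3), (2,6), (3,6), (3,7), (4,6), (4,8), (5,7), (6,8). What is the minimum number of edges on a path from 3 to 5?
2 (path: 3 -> 7 -> 5, 2 edges)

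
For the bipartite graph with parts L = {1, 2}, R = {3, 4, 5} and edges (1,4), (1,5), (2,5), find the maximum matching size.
2 (matching: (1,4), (2,5); upper bound min(|L|,|R|) = min(2,3) = 2)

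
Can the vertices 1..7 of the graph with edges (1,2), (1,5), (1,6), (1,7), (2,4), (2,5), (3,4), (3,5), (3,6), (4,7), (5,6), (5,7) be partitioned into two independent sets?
No (odd cycle of length 3: 5 -> 1 -> 6 -> 5)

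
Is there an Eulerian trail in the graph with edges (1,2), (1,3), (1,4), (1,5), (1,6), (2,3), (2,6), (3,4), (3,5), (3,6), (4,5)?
No (6 vertices have odd degree: {1, 2, 3, 4, 5, 6}; Eulerian path requires 0 or 2)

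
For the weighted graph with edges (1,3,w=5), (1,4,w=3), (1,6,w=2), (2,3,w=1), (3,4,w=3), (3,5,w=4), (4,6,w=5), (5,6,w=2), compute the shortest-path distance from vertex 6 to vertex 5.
2 (path: 6 -> 5; weights 2 = 2)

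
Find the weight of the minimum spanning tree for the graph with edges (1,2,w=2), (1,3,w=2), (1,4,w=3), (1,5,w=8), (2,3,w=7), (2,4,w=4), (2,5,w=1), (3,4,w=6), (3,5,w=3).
8 (MST edges: (1,2,w=2), (1,3,w=2), (1,4,w=3), (2,5,w=1); sum of weights 2 + 2 + 3 + 1 = 8)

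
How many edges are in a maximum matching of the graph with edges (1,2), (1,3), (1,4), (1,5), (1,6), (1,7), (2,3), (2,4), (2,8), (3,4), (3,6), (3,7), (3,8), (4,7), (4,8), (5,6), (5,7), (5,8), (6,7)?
4 (matching: (1,6), (2,3), (4,7), (5,8); upper bound floor(n/2) = floor(8/2) = 4)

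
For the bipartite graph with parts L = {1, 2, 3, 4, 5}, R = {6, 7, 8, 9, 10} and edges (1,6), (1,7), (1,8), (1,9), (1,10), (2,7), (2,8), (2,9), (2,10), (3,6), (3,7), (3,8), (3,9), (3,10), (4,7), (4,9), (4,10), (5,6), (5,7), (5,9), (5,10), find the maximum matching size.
5 (matching: (1,10), (2,9), (3,8), (4,7), (5,6); upper bound min(|L|,|R|) = min(5,5) = 5)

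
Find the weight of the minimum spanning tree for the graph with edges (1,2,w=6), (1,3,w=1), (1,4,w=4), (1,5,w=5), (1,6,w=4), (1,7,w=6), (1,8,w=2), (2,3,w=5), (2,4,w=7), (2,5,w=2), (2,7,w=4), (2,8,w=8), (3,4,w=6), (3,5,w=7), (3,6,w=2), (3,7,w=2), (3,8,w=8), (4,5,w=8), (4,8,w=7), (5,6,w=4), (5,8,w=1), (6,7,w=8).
14 (MST edges: (1,3,w=1), (1,4,w=4), (1,8,w=2), (2,5,w=2), (3,6,w=2), (3,7,w=2), (5,8,w=1); sum of weights 1 + 4 + 2 + 2 + 2 + 2 + 1 = 14)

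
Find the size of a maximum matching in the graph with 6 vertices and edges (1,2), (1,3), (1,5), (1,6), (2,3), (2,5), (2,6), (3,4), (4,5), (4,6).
3 (matching: (1,5), (2,6), (3,4); upper bound floor(n/2) = floor(6/2) = 3)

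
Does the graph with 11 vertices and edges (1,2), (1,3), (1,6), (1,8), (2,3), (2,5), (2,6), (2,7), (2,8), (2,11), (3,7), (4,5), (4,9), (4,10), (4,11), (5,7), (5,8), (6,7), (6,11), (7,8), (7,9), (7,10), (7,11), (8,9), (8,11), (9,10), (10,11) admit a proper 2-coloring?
No (odd cycle of length 3: 6 -> 1 -> 2 -> 6)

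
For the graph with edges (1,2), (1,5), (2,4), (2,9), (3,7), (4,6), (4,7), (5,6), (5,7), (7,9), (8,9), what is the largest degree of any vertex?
4 (attained at vertex 7)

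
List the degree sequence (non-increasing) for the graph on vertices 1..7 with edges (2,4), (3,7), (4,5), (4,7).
[3, 2, 1, 1, 1, 0, 0] (degrees: deg(1)=0, deg(2)=1, deg(3)=1, deg(4)=3, deg(5)=1, deg(6)=0, deg(7)=2)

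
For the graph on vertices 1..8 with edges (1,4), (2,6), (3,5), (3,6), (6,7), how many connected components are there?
3 (components: {1, 4}, {2, 3, 5, 6, 7}, {8})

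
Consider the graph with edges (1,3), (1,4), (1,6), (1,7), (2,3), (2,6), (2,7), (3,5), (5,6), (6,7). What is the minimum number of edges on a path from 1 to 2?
2 (path: 1 -> 7 -> 2, 2 edges)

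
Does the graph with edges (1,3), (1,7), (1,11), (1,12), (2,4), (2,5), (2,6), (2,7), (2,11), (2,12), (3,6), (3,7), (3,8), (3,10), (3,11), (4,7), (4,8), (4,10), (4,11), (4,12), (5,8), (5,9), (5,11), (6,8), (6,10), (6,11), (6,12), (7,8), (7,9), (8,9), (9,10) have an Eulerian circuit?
Yes (the graph is connected and all 12 vertices have even degree)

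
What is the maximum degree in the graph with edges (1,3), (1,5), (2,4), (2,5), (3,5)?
3 (attained at vertex 5)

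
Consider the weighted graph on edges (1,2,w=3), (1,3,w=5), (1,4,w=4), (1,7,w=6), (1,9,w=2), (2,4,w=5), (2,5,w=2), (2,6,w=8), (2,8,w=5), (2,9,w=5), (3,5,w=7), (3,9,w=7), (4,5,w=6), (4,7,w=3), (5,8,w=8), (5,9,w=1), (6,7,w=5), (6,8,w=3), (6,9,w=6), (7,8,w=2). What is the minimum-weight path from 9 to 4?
6 (path: 9 -> 1 -> 4; weights 2 + 4 = 6)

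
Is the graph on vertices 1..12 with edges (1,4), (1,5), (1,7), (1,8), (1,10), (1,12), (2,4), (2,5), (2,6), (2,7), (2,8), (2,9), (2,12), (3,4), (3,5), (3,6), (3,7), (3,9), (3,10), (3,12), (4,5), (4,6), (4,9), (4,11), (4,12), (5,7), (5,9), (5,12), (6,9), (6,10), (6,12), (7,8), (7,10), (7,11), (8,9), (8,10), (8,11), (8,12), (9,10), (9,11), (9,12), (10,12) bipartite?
No (odd cycle of length 3: 4 -> 1 -> 12 -> 4)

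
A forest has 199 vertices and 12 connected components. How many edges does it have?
187 (Each of the 12 component trees on V_i vertices has V_i - 1 edges; summing gives V - C = 199 - 12 = 187)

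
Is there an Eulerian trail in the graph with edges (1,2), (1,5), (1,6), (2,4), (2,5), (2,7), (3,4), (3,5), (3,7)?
No (4 vertices have odd degree: {1, 3, 5, 6}; Eulerian path requires 0 or 2)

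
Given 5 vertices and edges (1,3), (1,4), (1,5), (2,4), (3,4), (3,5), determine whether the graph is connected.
Yes (BFS from 1 visits [1, 3, 4, 5, 2] — all 5 vertices reached)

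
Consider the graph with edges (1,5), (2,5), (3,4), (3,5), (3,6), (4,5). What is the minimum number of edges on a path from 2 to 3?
2 (path: 2 -> 5 -> 3, 2 edges)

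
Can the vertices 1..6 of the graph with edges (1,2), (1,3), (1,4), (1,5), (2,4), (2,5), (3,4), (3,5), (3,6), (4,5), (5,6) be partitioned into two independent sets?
No (odd cycle of length 3: 4 -> 1 -> 3 -> 4)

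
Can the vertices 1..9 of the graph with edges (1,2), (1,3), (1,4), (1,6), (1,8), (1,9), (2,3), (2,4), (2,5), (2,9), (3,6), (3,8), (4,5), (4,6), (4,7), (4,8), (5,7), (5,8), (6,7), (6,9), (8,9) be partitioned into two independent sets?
No (odd cycle of length 3: 9 -> 1 -> 8 -> 9)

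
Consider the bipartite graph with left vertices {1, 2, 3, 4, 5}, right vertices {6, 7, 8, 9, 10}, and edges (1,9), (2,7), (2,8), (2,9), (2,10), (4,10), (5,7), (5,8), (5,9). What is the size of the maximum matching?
4 (matching: (1,9), (2,7), (4,10), (5,8); upper bound min(|L|,|R|) = min(5,5) = 5)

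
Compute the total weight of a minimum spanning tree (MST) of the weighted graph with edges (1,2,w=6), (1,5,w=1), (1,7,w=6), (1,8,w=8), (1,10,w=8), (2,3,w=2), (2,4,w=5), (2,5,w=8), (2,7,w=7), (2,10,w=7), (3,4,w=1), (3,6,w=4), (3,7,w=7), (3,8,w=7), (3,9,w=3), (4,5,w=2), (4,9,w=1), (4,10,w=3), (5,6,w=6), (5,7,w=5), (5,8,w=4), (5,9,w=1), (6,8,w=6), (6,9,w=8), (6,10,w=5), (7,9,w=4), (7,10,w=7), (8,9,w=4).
21 (MST edges: (1,5,w=1), (2,3,w=2), (3,4,w=1), (3,6,w=4), (4,9,w=1), (4,10,w=3), (5,8,w=4), (5,9,w=1), (7,9,w=4); sum of weights 1 + 2 + 1 + 4 + 1 + 3 + 4 + 1 + 4 = 21)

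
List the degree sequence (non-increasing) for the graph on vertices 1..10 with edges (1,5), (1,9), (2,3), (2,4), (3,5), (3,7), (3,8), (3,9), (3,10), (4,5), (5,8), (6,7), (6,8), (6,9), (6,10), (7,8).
[6, 4, 4, 4, 3, 3, 2, 2, 2, 2] (degrees: deg(1)=2, deg(2)=2, deg(3)=6, deg(4)=2, deg(5)=4, deg(6)=4, deg(7)=3, deg(8)=4, deg(9)=3, deg(10)=2)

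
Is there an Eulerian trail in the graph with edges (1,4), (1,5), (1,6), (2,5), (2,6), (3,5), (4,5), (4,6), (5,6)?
No (4 vertices have odd degree: {1, 3, 4, 5}; Eulerian path requires 0 or 2)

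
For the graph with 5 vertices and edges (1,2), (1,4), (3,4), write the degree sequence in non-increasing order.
[2, 2, 1, 1, 0] (degrees: deg(1)=2, deg(2)=1, deg(3)=1, deg(4)=2, deg(5)=0)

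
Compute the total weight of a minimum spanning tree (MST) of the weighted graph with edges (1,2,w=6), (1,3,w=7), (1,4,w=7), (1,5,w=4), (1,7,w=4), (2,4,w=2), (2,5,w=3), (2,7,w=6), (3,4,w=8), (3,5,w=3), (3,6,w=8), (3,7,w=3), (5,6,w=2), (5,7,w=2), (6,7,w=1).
15 (MST edges: (1,5,w=4), (2,4,w=2), (2,5,w=3), (3,7,w=3), (5,6,w=2), (6,7,w=1); sum of weights 4 + 2 + 3 + 3 + 2 + 1 = 15)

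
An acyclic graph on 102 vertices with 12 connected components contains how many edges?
90 (Each of the 12 component trees on V_i vertices has V_i - 1 edges; summing gives V - C = 102 - 12 = 90)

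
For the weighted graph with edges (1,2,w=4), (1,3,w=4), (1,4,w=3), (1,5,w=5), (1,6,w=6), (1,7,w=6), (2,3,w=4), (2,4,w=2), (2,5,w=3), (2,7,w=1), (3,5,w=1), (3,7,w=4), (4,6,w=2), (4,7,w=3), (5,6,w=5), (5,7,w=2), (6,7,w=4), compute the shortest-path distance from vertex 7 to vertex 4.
3 (path: 7 -> 4; weights 3 = 3)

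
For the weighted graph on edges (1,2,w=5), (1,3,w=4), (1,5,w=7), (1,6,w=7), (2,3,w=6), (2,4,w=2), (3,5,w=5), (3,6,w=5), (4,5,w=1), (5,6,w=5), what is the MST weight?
17 (MST edges: (1,2,w=5), (1,3,w=4), (2,4,w=2), (3,6,w=5), (4,5,w=1); sum of weights 5 + 4 + 2 + 5 + 1 = 17)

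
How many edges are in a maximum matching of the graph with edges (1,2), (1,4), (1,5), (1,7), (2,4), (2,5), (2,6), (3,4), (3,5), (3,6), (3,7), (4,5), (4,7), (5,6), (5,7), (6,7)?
3 (matching: (1,4), (3,7), (5,6); upper bound floor(n/2) = floor(7/2) = 3)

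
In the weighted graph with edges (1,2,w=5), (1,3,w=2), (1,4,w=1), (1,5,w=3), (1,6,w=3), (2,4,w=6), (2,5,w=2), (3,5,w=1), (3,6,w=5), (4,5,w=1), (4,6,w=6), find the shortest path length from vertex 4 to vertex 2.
3 (path: 4 -> 5 -> 2; weights 1 + 2 = 3)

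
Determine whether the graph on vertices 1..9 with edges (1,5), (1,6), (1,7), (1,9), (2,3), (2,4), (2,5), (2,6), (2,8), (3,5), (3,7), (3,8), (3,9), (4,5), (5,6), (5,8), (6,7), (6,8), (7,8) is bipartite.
No (odd cycle of length 3: 5 -> 1 -> 6 -> 5)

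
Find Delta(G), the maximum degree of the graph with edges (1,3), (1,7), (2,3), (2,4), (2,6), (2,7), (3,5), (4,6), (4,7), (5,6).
4 (attained at vertex 2)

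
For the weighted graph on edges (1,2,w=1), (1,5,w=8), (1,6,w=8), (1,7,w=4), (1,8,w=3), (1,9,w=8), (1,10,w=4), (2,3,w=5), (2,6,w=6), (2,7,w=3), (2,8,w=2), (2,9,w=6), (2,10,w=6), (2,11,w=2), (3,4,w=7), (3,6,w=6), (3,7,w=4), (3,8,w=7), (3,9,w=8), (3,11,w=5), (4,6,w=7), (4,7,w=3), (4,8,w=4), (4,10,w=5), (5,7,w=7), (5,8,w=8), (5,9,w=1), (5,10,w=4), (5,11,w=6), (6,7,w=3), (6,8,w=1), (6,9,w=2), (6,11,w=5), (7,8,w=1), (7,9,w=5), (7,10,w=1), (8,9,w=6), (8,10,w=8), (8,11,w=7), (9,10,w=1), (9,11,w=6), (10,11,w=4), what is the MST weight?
17 (MST edges: (1,2,w=1), (2,8,w=2), (2,11,w=2), (3,7,w=4), (4,7,w=3), (5,9,w=1), (6,8,w=1), (7,8,w=1), (7,10,w=1), (9,10,w=1); sum of weights 1 + 2 + 2 + 4 + 3 + 1 + 1 + 1 + 1 + 1 = 17)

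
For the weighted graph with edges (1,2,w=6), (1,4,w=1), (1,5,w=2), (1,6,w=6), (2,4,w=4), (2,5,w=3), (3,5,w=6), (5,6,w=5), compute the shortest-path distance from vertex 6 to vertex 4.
7 (path: 6 -> 1 -> 4; weights 6 + 1 = 7)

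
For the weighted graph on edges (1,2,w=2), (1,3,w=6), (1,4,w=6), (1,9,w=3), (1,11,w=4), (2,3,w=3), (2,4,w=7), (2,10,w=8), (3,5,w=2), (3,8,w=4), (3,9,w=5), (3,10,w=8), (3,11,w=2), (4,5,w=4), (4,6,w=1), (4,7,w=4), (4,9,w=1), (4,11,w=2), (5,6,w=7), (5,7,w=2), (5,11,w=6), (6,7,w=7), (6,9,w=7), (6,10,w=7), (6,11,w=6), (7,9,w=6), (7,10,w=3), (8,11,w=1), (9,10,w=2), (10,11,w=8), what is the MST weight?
18 (MST edges: (1,2,w=2), (1,9,w=3), (3,5,w=2), (3,11,w=2), (4,6,w=1), (4,9,w=1), (4,11,w=2), (5,7,w=2), (8,11,w=1), (9,10,w=2); sum of weights 2 + 3 + 2 + 2 + 1 + 1 + 2 + 2 + 1 + 2 = 18)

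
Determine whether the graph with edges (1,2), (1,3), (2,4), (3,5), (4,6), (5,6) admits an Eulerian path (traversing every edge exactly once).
Yes — and in fact it has an Eulerian circuit (the graph is connected and all 6 vertices have even degree)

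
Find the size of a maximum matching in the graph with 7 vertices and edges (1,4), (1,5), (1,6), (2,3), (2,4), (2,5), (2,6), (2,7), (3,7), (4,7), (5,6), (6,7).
3 (matching: (1,5), (2,6), (4,7); upper bound floor(n/2) = floor(7/2) = 3)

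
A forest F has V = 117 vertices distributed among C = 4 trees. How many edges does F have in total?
113 (Each of the 4 component trees on V_i vertices has V_i - 1 edges; summing gives V - C = 117 - 4 = 113)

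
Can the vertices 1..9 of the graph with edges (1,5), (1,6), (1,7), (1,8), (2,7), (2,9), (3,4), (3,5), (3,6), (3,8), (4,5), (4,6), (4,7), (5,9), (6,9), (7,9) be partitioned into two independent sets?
No (odd cycle of length 3: 9 -> 7 -> 2 -> 9)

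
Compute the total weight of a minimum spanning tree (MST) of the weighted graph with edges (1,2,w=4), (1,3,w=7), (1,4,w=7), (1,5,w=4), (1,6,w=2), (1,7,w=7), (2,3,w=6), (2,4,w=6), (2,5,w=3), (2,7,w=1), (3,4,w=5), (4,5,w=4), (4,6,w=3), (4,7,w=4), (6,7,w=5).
18 (MST edges: (1,2,w=4), (1,6,w=2), (2,5,w=3), (2,7,w=1), (3,4,w=5), (4,6,w=3); sum of weights 4 + 2 + 3 + 1 + 5 + 3 = 18)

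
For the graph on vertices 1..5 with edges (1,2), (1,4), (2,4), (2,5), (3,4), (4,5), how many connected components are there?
1 (components: {1, 2, 3, 4, 5})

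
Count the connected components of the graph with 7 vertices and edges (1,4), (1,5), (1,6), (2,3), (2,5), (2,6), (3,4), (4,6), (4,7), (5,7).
1 (components: {1, 2, 3, 4, 5, 6, 7})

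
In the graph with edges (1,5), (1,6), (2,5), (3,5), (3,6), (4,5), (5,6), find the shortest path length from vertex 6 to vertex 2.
2 (path: 6 -> 5 -> 2, 2 edges)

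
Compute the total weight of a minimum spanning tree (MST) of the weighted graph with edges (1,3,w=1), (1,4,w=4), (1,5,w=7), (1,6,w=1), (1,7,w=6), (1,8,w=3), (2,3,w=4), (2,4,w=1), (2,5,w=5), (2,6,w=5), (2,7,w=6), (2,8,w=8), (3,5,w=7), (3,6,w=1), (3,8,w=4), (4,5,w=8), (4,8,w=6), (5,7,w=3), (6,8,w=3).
18 (MST edges: (1,3,w=1), (1,4,w=4), (1,6,w=1), (1,8,w=3), (2,4,w=1), (2,5,w=5), (5,7,w=3); sum of weights 1 + 4 + 1 + 3 + 1 + 5 + 3 = 18)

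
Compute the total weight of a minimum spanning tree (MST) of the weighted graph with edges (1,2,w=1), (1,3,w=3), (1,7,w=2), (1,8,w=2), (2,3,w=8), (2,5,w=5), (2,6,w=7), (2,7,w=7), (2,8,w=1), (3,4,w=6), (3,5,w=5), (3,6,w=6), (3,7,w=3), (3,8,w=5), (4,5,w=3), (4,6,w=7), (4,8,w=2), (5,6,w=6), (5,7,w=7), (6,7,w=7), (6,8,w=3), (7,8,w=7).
15 (MST edges: (1,2,w=1), (1,3,w=3), (1,7,w=2), (2,8,w=1), (4,5,w=3), (4,8,w=2), (6,8,w=3); sum of weights 1 + 3 + 2 + 1 + 3 + 2 + 3 = 15)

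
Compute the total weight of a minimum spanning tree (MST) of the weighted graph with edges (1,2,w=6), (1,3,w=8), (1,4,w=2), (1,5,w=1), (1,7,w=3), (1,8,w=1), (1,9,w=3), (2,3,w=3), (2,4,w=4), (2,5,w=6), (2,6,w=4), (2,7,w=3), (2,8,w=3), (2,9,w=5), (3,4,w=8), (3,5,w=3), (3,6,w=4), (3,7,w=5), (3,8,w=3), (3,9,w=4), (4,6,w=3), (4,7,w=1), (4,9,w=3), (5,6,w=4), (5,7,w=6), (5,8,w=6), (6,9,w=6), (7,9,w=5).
17 (MST edges: (1,4,w=2), (1,5,w=1), (1,8,w=1), (1,9,w=3), (2,3,w=3), (2,7,w=3), (4,6,w=3), (4,7,w=1); sum of weights 2 + 1 + 1 + 3 + 3 + 3 + 3 + 1 = 17)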